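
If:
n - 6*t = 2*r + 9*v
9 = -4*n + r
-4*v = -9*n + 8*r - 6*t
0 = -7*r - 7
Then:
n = -5/2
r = -1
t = 257/156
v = -15/13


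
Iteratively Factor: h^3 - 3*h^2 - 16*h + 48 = (h - 4)*(h^2 + h - 12) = (h - 4)*(h - 3)*(h + 4)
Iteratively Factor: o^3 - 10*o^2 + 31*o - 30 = (o - 5)*(o^2 - 5*o + 6) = (o - 5)*(o - 3)*(o - 2)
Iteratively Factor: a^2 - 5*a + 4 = (a - 1)*(a - 4)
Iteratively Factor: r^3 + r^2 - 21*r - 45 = (r - 5)*(r^2 + 6*r + 9) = (r - 5)*(r + 3)*(r + 3)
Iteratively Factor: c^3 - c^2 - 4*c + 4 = (c - 1)*(c^2 - 4) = (c - 1)*(c + 2)*(c - 2)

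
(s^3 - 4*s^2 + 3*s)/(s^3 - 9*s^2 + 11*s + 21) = s*(s - 1)/(s^2 - 6*s - 7)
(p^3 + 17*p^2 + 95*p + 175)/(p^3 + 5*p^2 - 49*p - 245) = (p + 5)/(p - 7)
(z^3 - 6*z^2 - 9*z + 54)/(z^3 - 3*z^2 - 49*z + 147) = (z^2 - 3*z - 18)/(z^2 - 49)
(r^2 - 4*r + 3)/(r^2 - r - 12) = (-r^2 + 4*r - 3)/(-r^2 + r + 12)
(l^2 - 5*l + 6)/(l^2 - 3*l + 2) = (l - 3)/(l - 1)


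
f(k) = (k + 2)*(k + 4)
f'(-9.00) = -12.00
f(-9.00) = 35.00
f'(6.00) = 18.00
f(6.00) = 80.00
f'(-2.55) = 0.90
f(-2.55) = -0.80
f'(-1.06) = 3.88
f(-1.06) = 2.76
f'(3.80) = 13.60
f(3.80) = 45.24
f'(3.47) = 12.94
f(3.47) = 40.86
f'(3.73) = 13.46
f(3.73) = 44.29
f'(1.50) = 9.00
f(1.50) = 19.25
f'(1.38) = 8.76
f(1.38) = 18.18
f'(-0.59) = 4.82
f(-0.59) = 4.81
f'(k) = 2*k + 6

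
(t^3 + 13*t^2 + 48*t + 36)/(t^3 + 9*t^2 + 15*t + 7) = (t^2 + 12*t + 36)/(t^2 + 8*t + 7)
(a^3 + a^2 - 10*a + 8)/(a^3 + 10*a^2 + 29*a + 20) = (a^2 - 3*a + 2)/(a^2 + 6*a + 5)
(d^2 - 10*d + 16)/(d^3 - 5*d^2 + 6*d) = (d - 8)/(d*(d - 3))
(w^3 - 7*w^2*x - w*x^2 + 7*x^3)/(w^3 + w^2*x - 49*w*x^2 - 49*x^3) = (w - x)/(w + 7*x)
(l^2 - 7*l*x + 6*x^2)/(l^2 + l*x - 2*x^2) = (l - 6*x)/(l + 2*x)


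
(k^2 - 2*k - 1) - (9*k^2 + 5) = -8*k^2 - 2*k - 6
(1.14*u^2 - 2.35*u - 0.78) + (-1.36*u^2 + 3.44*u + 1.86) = -0.22*u^2 + 1.09*u + 1.08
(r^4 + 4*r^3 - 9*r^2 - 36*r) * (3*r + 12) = 3*r^5 + 24*r^4 + 21*r^3 - 216*r^2 - 432*r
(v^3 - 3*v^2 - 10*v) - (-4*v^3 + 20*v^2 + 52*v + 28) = 5*v^3 - 23*v^2 - 62*v - 28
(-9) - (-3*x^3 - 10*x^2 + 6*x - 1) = 3*x^3 + 10*x^2 - 6*x - 8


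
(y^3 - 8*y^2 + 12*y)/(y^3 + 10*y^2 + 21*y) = (y^2 - 8*y + 12)/(y^2 + 10*y + 21)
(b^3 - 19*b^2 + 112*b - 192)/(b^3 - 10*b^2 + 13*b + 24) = (b - 8)/(b + 1)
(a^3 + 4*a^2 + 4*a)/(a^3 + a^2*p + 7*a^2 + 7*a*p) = (a^2 + 4*a + 4)/(a^2 + a*p + 7*a + 7*p)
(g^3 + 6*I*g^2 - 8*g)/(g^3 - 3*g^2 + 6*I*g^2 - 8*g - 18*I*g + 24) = g/(g - 3)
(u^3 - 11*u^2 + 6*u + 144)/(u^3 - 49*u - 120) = (u - 6)/(u + 5)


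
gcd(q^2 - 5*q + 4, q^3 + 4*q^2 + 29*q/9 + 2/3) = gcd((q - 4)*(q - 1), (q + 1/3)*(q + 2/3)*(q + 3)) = 1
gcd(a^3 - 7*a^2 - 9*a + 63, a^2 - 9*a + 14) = a - 7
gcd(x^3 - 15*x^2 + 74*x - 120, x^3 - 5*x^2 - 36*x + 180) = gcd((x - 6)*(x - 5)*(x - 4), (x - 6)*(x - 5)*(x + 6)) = x^2 - 11*x + 30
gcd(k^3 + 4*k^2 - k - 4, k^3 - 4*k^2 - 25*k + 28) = k^2 + 3*k - 4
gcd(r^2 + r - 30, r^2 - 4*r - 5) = r - 5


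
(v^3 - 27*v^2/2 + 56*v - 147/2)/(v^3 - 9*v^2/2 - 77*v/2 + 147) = (v - 3)/(v + 6)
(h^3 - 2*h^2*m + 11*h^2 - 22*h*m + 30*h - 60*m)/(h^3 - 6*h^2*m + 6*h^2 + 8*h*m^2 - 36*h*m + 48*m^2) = (h + 5)/(h - 4*m)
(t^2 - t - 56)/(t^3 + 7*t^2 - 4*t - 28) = (t - 8)/(t^2 - 4)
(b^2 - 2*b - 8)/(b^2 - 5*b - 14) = (b - 4)/(b - 7)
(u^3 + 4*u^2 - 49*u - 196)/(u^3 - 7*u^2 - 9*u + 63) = (u^2 + 11*u + 28)/(u^2 - 9)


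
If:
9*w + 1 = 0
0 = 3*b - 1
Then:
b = 1/3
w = -1/9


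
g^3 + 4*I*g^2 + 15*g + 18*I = (g - 3*I)*(g + I)*(g + 6*I)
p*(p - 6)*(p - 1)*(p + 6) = p^4 - p^3 - 36*p^2 + 36*p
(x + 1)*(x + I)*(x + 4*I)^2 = x^4 + x^3 + 9*I*x^3 - 24*x^2 + 9*I*x^2 - 24*x - 16*I*x - 16*I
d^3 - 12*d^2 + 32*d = d*(d - 8)*(d - 4)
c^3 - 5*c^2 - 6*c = c*(c - 6)*(c + 1)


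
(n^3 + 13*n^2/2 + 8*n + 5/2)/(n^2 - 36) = (2*n^3 + 13*n^2 + 16*n + 5)/(2*(n^2 - 36))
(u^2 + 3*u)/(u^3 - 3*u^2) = (u + 3)/(u*(u - 3))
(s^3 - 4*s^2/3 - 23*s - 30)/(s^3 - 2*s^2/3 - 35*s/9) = 3*(s^2 - 3*s - 18)/(s*(3*s - 7))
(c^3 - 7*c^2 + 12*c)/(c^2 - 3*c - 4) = c*(c - 3)/(c + 1)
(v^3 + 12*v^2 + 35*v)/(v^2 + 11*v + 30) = v*(v + 7)/(v + 6)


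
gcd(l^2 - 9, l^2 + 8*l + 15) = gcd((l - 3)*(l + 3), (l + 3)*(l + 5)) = l + 3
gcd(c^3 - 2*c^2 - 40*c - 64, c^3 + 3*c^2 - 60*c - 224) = c^2 - 4*c - 32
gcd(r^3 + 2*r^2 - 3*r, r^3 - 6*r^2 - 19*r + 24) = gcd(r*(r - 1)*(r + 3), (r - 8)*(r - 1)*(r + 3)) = r^2 + 2*r - 3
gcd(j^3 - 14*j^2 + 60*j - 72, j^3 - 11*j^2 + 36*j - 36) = j^2 - 8*j + 12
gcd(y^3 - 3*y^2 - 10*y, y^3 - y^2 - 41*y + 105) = y - 5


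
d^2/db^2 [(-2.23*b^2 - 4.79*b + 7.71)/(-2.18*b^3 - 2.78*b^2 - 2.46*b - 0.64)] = (21.195704*b^6 + 136.583976*b^5 - 337.270416*b^4 - 799.007688*b^3 - 709.600704*b^2 - 302.955144*b - 79.136344)/(10.360232*b^9 + 39.635016*b^8 + 85.616448*b^7 + 120.061064*b^6 + 119.884992*b^5 + 85.902024*b^4 + 43.826712*b^3 + 15.035136*b^2 + 3.022848*b + 0.262144)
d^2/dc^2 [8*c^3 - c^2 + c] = 48*c - 2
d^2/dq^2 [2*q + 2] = 0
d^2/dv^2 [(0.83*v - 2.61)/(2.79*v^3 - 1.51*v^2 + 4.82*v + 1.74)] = (38.764818*v^5 - 264.778254*v^4 + 157.392322*v^3 - 294.65073*v^2 + 203.0841*v - 148.910244)/(21.717639*v^9 - 35.261973*v^8 + 131.642523*v^7 - 84.647017*v^6 + 183.442758*v^5 + 47.054382*v^4 + 61.336772*v^3 + 107.5581*v^2 + 43.779096*v + 5.268024)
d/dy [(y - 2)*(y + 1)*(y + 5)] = 3*y^2 + 8*y - 7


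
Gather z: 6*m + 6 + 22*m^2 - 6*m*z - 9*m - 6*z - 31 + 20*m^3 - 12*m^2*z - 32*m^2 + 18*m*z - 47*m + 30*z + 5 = 20*m^3 - 10*m^2 - 50*m + z*(-12*m^2 + 12*m + 24) - 20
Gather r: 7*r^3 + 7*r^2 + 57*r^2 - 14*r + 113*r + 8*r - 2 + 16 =7*r^3 + 64*r^2 + 107*r + 14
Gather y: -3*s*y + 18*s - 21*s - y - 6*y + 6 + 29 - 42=-3*s + y*(-3*s - 7) - 7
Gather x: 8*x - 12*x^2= -12*x^2 + 8*x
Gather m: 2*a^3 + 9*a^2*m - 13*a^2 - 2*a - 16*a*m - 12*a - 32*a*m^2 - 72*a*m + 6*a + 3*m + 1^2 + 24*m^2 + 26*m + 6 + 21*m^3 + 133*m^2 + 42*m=2*a^3 - 13*a^2 - 8*a + 21*m^3 + m^2*(157 - 32*a) + m*(9*a^2 - 88*a + 71) + 7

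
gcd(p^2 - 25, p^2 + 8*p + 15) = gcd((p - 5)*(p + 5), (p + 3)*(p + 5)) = p + 5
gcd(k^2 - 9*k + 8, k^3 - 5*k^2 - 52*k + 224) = k - 8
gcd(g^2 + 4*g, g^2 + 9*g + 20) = g + 4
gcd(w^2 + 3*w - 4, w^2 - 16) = w + 4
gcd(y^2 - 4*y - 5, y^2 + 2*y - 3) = 1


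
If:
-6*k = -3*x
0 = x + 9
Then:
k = -9/2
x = -9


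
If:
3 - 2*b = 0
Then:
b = 3/2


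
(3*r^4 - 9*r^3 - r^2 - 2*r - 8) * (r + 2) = 3*r^5 - 3*r^4 - 19*r^3 - 4*r^2 - 12*r - 16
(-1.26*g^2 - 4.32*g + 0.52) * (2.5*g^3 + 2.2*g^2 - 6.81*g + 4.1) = -3.15*g^5 - 13.572*g^4 + 0.3766*g^3 + 25.3972*g^2 - 21.2532*g + 2.132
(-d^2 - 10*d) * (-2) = 2*d^2 + 20*d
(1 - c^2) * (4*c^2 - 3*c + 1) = -4*c^4 + 3*c^3 + 3*c^2 - 3*c + 1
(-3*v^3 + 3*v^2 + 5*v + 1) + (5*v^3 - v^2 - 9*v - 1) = 2*v^3 + 2*v^2 - 4*v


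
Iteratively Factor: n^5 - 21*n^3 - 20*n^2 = (n)*(n^4 - 21*n^2 - 20*n) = n*(n + 1)*(n^3 - n^2 - 20*n) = n*(n + 1)*(n + 4)*(n^2 - 5*n) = n*(n - 5)*(n + 1)*(n + 4)*(n)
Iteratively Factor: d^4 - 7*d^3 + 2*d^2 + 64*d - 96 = (d + 3)*(d^3 - 10*d^2 + 32*d - 32) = (d - 4)*(d + 3)*(d^2 - 6*d + 8) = (d - 4)^2*(d + 3)*(d - 2)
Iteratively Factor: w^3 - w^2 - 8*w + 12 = (w + 3)*(w^2 - 4*w + 4) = (w - 2)*(w + 3)*(w - 2)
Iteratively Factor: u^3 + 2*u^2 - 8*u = (u - 2)*(u^2 + 4*u) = u*(u - 2)*(u + 4)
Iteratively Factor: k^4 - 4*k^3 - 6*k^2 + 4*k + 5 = (k - 5)*(k^3 + k^2 - k - 1) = (k - 5)*(k - 1)*(k^2 + 2*k + 1) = (k - 5)*(k - 1)*(k + 1)*(k + 1)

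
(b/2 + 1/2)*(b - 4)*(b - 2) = b^3/2 - 5*b^2/2 + b + 4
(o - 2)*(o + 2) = o^2 - 4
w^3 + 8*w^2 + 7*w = w*(w + 1)*(w + 7)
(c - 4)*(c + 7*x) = c^2 + 7*c*x - 4*c - 28*x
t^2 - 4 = (t - 2)*(t + 2)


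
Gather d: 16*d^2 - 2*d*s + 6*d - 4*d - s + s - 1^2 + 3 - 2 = 16*d^2 + d*(2 - 2*s)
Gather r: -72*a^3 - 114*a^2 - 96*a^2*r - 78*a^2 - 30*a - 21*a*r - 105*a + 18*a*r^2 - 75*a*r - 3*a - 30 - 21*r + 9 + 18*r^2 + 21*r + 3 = -72*a^3 - 192*a^2 - 138*a + r^2*(18*a + 18) + r*(-96*a^2 - 96*a) - 18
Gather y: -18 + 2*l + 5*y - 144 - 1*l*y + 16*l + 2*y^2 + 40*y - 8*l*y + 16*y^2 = 18*l + 18*y^2 + y*(45 - 9*l) - 162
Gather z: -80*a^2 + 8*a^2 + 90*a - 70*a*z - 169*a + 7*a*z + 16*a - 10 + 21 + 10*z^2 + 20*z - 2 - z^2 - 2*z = -72*a^2 - 63*a + 9*z^2 + z*(18 - 63*a) + 9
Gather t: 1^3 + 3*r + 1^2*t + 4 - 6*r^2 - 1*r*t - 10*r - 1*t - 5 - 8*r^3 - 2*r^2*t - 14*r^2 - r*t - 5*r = -8*r^3 - 20*r^2 - 12*r + t*(-2*r^2 - 2*r)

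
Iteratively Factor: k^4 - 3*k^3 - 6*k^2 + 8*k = (k - 1)*(k^3 - 2*k^2 - 8*k) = k*(k - 1)*(k^2 - 2*k - 8) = k*(k - 4)*(k - 1)*(k + 2)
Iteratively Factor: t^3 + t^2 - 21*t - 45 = (t - 5)*(t^2 + 6*t + 9) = (t - 5)*(t + 3)*(t + 3)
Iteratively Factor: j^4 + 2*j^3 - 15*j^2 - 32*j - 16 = (j - 4)*(j^3 + 6*j^2 + 9*j + 4) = (j - 4)*(j + 1)*(j^2 + 5*j + 4) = (j - 4)*(j + 1)*(j + 4)*(j + 1)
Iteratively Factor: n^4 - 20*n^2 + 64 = (n - 4)*(n^3 + 4*n^2 - 4*n - 16) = (n - 4)*(n - 2)*(n^2 + 6*n + 8) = (n - 4)*(n - 2)*(n + 4)*(n + 2)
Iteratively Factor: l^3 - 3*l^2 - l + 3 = (l + 1)*(l^2 - 4*l + 3) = (l - 1)*(l + 1)*(l - 3)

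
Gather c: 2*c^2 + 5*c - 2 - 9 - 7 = 2*c^2 + 5*c - 18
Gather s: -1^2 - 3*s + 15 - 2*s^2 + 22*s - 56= -2*s^2 + 19*s - 42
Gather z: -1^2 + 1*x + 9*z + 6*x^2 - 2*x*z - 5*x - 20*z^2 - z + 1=6*x^2 - 4*x - 20*z^2 + z*(8 - 2*x)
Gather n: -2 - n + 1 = -n - 1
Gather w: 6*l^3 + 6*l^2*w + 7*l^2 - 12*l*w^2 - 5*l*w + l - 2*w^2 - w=6*l^3 + 7*l^2 + l + w^2*(-12*l - 2) + w*(6*l^2 - 5*l - 1)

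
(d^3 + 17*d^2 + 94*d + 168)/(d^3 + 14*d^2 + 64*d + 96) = (d + 7)/(d + 4)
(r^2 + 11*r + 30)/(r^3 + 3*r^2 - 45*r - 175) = (r + 6)/(r^2 - 2*r - 35)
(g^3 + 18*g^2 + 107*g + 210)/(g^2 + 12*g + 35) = g + 6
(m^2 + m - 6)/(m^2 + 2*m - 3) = (m - 2)/(m - 1)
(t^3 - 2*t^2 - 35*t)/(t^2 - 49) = t*(t + 5)/(t + 7)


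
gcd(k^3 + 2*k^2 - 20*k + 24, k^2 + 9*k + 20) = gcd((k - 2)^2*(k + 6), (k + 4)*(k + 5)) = 1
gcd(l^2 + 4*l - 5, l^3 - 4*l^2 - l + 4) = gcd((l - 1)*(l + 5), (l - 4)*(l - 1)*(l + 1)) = l - 1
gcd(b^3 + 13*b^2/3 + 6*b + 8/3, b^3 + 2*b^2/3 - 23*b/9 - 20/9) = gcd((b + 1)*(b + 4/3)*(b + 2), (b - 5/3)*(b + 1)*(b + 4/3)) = b^2 + 7*b/3 + 4/3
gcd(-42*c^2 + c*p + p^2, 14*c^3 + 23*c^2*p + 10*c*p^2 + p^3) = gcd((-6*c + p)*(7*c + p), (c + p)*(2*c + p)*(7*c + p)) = 7*c + p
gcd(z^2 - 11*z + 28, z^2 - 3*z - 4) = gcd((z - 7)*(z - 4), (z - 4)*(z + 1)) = z - 4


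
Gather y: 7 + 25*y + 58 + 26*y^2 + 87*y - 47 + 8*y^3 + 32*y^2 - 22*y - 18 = 8*y^3 + 58*y^2 + 90*y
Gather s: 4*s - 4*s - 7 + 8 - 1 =0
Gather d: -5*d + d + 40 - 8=32 - 4*d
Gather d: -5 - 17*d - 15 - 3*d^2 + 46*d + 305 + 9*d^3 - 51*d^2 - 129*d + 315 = 9*d^3 - 54*d^2 - 100*d + 600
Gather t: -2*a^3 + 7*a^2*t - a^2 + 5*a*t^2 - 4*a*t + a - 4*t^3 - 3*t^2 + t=-2*a^3 - a^2 + a - 4*t^3 + t^2*(5*a - 3) + t*(7*a^2 - 4*a + 1)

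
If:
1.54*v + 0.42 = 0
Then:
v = -0.27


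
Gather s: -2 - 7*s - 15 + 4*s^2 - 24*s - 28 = 4*s^2 - 31*s - 45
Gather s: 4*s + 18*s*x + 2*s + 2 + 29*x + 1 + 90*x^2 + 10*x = s*(18*x + 6) + 90*x^2 + 39*x + 3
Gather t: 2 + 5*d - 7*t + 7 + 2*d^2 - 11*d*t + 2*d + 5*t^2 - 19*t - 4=2*d^2 + 7*d + 5*t^2 + t*(-11*d - 26) + 5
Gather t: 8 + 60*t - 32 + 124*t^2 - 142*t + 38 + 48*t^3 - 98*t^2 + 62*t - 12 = 48*t^3 + 26*t^2 - 20*t + 2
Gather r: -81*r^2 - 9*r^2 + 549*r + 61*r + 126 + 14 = -90*r^2 + 610*r + 140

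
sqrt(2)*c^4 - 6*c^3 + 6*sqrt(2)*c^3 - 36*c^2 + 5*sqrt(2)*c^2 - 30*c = c*(c + 5)*(c - 3*sqrt(2))*(sqrt(2)*c + sqrt(2))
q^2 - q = q*(q - 1)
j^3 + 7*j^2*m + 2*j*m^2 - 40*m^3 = (j - 2*m)*(j + 4*m)*(j + 5*m)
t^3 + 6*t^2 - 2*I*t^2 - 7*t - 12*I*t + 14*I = (t - 1)*(t + 7)*(t - 2*I)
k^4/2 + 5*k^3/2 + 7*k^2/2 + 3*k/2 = k*(k/2 + 1/2)*(k + 1)*(k + 3)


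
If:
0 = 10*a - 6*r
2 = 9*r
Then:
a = 2/15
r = 2/9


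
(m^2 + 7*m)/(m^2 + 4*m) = (m + 7)/(m + 4)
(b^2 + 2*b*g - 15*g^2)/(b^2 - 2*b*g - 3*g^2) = (b + 5*g)/(b + g)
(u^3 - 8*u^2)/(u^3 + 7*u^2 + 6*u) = u*(u - 8)/(u^2 + 7*u + 6)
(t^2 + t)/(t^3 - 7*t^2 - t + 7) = t/(t^2 - 8*t + 7)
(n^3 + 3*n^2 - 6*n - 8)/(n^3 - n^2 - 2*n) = (n + 4)/n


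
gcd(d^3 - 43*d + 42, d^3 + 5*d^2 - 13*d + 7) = d^2 + 6*d - 7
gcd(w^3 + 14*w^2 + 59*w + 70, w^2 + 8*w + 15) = w + 5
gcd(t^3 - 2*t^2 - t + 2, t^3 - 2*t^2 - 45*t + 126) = 1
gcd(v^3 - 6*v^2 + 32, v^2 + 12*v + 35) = 1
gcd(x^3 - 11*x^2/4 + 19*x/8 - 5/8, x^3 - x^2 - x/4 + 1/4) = x^2 - 3*x/2 + 1/2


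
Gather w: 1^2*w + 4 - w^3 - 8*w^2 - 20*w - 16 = -w^3 - 8*w^2 - 19*w - 12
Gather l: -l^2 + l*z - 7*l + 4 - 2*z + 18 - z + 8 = -l^2 + l*(z - 7) - 3*z + 30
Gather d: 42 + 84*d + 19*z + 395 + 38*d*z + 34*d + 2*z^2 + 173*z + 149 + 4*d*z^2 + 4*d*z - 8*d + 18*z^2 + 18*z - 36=d*(4*z^2 + 42*z + 110) + 20*z^2 + 210*z + 550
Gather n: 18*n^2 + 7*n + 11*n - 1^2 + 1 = 18*n^2 + 18*n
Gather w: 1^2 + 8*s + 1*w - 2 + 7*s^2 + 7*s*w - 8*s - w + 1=7*s^2 + 7*s*w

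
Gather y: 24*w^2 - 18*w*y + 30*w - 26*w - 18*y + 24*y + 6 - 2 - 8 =24*w^2 + 4*w + y*(6 - 18*w) - 4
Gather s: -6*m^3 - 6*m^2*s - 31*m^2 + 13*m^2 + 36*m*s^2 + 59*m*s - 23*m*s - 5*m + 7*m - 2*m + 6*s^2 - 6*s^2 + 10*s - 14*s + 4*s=-6*m^3 - 18*m^2 + 36*m*s^2 + s*(-6*m^2 + 36*m)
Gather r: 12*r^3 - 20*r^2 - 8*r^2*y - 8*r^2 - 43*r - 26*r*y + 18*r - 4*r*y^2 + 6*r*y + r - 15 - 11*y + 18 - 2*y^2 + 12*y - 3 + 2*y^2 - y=12*r^3 + r^2*(-8*y - 28) + r*(-4*y^2 - 20*y - 24)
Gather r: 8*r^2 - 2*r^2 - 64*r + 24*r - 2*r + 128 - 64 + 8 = 6*r^2 - 42*r + 72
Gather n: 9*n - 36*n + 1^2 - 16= -27*n - 15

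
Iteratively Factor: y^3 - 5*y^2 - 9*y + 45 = (y - 3)*(y^2 - 2*y - 15) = (y - 3)*(y + 3)*(y - 5)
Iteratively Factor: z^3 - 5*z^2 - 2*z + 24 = (z + 2)*(z^2 - 7*z + 12) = (z - 3)*(z + 2)*(z - 4)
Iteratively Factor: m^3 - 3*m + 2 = (m - 1)*(m^2 + m - 2) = (m - 1)*(m + 2)*(m - 1)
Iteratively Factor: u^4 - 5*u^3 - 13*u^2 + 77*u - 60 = (u - 5)*(u^3 - 13*u + 12) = (u - 5)*(u + 4)*(u^2 - 4*u + 3) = (u - 5)*(u - 1)*(u + 4)*(u - 3)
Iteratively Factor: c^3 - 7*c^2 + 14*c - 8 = (c - 1)*(c^2 - 6*c + 8) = (c - 4)*(c - 1)*(c - 2)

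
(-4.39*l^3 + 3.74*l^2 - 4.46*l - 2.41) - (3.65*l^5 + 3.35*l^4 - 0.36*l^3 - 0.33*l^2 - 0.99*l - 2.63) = -3.65*l^5 - 3.35*l^4 - 4.03*l^3 + 4.07*l^2 - 3.47*l + 0.22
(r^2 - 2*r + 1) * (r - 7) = r^3 - 9*r^2 + 15*r - 7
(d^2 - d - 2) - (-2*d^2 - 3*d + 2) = 3*d^2 + 2*d - 4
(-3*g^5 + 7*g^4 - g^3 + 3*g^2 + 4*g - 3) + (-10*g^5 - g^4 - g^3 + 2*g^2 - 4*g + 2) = -13*g^5 + 6*g^4 - 2*g^3 + 5*g^2 - 1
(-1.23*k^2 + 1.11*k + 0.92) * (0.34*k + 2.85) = -0.4182*k^3 - 3.1281*k^2 + 3.4763*k + 2.622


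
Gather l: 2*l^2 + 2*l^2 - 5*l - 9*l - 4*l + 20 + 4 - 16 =4*l^2 - 18*l + 8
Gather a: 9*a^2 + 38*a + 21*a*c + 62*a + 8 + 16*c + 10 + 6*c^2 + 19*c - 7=9*a^2 + a*(21*c + 100) + 6*c^2 + 35*c + 11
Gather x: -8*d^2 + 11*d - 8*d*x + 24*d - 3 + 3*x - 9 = -8*d^2 + 35*d + x*(3 - 8*d) - 12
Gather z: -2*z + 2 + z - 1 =1 - z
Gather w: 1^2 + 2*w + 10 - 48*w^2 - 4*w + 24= -48*w^2 - 2*w + 35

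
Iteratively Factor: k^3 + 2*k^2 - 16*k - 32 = (k + 2)*(k^2 - 16) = (k - 4)*(k + 2)*(k + 4)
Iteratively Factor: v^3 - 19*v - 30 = (v + 2)*(v^2 - 2*v - 15) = (v - 5)*(v + 2)*(v + 3)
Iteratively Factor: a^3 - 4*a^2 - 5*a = (a + 1)*(a^2 - 5*a) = (a - 5)*(a + 1)*(a)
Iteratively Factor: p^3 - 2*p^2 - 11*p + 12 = (p - 1)*(p^2 - p - 12) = (p - 1)*(p + 3)*(p - 4)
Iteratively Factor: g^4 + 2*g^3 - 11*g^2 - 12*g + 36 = (g + 3)*(g^3 - g^2 - 8*g + 12) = (g - 2)*(g + 3)*(g^2 + g - 6) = (g - 2)*(g + 3)^2*(g - 2)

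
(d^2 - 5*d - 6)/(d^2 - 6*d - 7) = (d - 6)/(d - 7)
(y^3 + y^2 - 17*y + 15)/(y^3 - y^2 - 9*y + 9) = (y + 5)/(y + 3)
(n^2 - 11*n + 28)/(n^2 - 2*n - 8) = (n - 7)/(n + 2)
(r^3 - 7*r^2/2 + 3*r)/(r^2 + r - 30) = r*(2*r^2 - 7*r + 6)/(2*(r^2 + r - 30))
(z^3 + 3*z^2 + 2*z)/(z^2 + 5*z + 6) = z*(z + 1)/(z + 3)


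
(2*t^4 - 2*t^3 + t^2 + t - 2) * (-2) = -4*t^4 + 4*t^3 - 2*t^2 - 2*t + 4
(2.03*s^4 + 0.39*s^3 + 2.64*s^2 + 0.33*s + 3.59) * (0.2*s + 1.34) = 0.406*s^5 + 2.7982*s^4 + 1.0506*s^3 + 3.6036*s^2 + 1.1602*s + 4.8106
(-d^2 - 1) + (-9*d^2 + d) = -10*d^2 + d - 1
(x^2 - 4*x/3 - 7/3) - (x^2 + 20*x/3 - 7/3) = -8*x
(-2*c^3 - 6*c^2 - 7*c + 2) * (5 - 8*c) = 16*c^4 + 38*c^3 + 26*c^2 - 51*c + 10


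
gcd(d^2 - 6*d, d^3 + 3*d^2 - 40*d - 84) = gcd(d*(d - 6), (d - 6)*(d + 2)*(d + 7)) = d - 6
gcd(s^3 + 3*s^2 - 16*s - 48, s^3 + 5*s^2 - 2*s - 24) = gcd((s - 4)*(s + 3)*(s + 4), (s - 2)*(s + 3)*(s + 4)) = s^2 + 7*s + 12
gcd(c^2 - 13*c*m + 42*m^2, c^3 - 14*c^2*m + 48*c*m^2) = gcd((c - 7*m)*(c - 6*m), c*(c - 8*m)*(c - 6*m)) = c - 6*m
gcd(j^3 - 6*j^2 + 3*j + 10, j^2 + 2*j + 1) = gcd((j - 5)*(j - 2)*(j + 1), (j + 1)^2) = j + 1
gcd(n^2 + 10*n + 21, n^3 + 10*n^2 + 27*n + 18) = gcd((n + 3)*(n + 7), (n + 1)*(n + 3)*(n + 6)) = n + 3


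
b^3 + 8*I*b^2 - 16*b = b*(b + 4*I)^2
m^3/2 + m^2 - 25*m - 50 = (m/2 + 1)*(m - 5*sqrt(2))*(m + 5*sqrt(2))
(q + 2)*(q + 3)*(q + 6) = q^3 + 11*q^2 + 36*q + 36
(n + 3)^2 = n^2 + 6*n + 9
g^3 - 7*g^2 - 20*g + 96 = (g - 8)*(g - 3)*(g + 4)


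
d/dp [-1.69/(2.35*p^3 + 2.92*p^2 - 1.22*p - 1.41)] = (11.9145*p^2 + 9.8696*p - 2.0618)/(2.35*p^3 + 2.92*p^2 - 1.22*p - 1.41)^2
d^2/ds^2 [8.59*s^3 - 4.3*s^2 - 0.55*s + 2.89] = 51.54*s - 8.6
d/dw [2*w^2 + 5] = 4*w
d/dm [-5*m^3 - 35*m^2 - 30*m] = -15*m^2 - 70*m - 30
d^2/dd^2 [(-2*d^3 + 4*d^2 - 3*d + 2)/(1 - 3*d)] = 2*(18*d^3 - 18*d^2 + 6*d - 13)/(27*d^3 - 27*d^2 + 9*d - 1)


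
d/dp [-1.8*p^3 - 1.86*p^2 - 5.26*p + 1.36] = -5.4*p^2 - 3.72*p - 5.26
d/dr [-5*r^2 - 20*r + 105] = -10*r - 20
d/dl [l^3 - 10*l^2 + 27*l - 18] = 3*l^2 - 20*l + 27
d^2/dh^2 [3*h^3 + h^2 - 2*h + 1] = 18*h + 2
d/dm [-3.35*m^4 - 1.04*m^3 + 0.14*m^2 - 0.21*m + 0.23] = -13.4*m^3 - 3.12*m^2 + 0.28*m - 0.21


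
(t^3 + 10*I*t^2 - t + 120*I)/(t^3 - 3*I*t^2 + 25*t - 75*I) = (t + 8*I)/(t - 5*I)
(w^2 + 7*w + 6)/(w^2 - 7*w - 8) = (w + 6)/(w - 8)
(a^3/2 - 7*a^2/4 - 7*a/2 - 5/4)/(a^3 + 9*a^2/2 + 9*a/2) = (2*a^3 - 7*a^2 - 14*a - 5)/(2*a*(2*a^2 + 9*a + 9))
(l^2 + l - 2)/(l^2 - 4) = (l - 1)/(l - 2)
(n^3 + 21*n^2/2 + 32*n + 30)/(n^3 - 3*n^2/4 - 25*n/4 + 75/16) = 8*(n^2 + 8*n + 12)/(8*n^2 - 26*n + 15)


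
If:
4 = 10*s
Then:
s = 2/5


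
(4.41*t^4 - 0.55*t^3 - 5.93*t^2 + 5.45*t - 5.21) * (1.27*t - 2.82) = 5.6007*t^5 - 13.1347*t^4 - 5.9801*t^3 + 23.6441*t^2 - 21.9857*t + 14.6922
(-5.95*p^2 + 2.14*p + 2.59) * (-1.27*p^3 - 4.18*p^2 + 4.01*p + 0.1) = 7.5565*p^5 + 22.1532*p^4 - 36.094*p^3 - 2.8398*p^2 + 10.5999*p + 0.259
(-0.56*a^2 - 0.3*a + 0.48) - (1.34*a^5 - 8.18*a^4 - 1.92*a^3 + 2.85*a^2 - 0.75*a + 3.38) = -1.34*a^5 + 8.18*a^4 + 1.92*a^3 - 3.41*a^2 + 0.45*a - 2.9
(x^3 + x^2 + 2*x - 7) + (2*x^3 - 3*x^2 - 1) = 3*x^3 - 2*x^2 + 2*x - 8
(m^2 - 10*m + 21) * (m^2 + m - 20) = m^4 - 9*m^3 - 9*m^2 + 221*m - 420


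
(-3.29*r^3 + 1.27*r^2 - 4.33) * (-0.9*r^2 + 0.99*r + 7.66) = 2.961*r^5 - 4.4001*r^4 - 23.9441*r^3 + 13.6252*r^2 - 4.2867*r - 33.1678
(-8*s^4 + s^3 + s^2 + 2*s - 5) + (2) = -8*s^4 + s^3 + s^2 + 2*s - 3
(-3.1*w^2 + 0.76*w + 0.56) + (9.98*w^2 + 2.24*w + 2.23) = 6.88*w^2 + 3.0*w + 2.79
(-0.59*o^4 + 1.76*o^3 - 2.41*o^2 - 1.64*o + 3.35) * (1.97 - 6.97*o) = 4.1123*o^5 - 13.4295*o^4 + 20.2649*o^3 + 6.6831*o^2 - 26.5803*o + 6.5995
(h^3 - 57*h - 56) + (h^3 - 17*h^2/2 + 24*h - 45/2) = 2*h^3 - 17*h^2/2 - 33*h - 157/2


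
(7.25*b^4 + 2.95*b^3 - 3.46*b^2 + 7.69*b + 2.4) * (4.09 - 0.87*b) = -6.3075*b^5 + 27.086*b^4 + 15.0757*b^3 - 20.8417*b^2 + 29.3641*b + 9.816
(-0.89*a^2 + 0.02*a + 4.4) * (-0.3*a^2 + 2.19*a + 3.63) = 0.267*a^4 - 1.9551*a^3 - 4.5069*a^2 + 9.7086*a + 15.972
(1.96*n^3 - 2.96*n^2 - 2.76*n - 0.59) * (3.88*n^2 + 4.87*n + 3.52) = 7.6048*n^5 - 1.9396*n^4 - 18.2248*n^3 - 26.1496*n^2 - 12.5885*n - 2.0768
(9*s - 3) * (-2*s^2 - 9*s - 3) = -18*s^3 - 75*s^2 + 9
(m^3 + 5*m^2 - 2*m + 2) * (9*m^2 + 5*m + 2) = 9*m^5 + 50*m^4 + 9*m^3 + 18*m^2 + 6*m + 4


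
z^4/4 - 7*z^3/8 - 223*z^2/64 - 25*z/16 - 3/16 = (z/4 + 1/2)*(z - 6)*(z + 1/4)^2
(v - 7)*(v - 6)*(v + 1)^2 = v^4 - 11*v^3 + 17*v^2 + 71*v + 42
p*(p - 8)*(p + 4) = p^3 - 4*p^2 - 32*p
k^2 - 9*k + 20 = (k - 5)*(k - 4)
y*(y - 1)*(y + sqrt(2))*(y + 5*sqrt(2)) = y^4 - y^3 + 6*sqrt(2)*y^3 - 6*sqrt(2)*y^2 + 10*y^2 - 10*y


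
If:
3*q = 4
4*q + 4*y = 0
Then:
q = 4/3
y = -4/3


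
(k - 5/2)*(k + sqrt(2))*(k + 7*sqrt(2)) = k^3 - 5*k^2/2 + 8*sqrt(2)*k^2 - 20*sqrt(2)*k + 14*k - 35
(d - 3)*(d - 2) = d^2 - 5*d + 6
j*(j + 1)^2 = j^3 + 2*j^2 + j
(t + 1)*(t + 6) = t^2 + 7*t + 6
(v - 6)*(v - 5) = v^2 - 11*v + 30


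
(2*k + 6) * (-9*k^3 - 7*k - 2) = -18*k^4 - 54*k^3 - 14*k^2 - 46*k - 12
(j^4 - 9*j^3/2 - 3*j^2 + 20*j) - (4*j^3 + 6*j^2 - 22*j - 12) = j^4 - 17*j^3/2 - 9*j^2 + 42*j + 12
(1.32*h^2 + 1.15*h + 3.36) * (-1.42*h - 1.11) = -1.8744*h^3 - 3.0982*h^2 - 6.0477*h - 3.7296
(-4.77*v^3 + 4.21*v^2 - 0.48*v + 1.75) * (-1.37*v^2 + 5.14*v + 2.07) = 6.5349*v^5 - 30.2855*v^4 + 12.4231*v^3 + 3.85*v^2 + 8.0014*v + 3.6225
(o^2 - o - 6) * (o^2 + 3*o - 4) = o^4 + 2*o^3 - 13*o^2 - 14*o + 24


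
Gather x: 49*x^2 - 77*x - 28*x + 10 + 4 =49*x^2 - 105*x + 14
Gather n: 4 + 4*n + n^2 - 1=n^2 + 4*n + 3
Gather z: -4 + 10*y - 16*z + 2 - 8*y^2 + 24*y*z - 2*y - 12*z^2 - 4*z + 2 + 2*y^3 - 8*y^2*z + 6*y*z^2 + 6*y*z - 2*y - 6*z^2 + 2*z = 2*y^3 - 8*y^2 + 6*y + z^2*(6*y - 18) + z*(-8*y^2 + 30*y - 18)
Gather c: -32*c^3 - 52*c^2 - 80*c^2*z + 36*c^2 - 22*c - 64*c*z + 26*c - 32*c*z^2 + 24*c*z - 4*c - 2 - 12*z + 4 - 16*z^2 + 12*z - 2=-32*c^3 + c^2*(-80*z - 16) + c*(-32*z^2 - 40*z) - 16*z^2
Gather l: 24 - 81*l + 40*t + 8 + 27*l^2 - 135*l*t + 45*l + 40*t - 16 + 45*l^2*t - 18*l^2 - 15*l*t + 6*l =l^2*(45*t + 9) + l*(-150*t - 30) + 80*t + 16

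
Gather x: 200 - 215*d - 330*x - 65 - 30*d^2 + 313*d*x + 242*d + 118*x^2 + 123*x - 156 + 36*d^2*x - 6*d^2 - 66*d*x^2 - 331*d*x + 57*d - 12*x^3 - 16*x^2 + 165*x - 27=-36*d^2 + 84*d - 12*x^3 + x^2*(102 - 66*d) + x*(36*d^2 - 18*d - 42) - 48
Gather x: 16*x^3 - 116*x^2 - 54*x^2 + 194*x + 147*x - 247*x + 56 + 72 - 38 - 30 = 16*x^3 - 170*x^2 + 94*x + 60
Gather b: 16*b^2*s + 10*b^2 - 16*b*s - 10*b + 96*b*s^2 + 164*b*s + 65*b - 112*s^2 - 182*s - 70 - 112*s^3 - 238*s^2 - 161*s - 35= b^2*(16*s + 10) + b*(96*s^2 + 148*s + 55) - 112*s^3 - 350*s^2 - 343*s - 105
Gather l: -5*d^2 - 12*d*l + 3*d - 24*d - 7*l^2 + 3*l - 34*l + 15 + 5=-5*d^2 - 21*d - 7*l^2 + l*(-12*d - 31) + 20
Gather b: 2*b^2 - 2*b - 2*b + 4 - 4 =2*b^2 - 4*b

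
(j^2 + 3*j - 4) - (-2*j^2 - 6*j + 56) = 3*j^2 + 9*j - 60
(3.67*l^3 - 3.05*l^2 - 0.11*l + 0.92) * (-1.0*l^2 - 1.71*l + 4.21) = -3.67*l^5 - 3.2257*l^4 + 20.7762*l^3 - 13.5724*l^2 - 2.0363*l + 3.8732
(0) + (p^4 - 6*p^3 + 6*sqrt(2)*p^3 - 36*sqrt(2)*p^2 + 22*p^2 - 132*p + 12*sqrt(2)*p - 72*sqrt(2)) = p^4 - 6*p^3 + 6*sqrt(2)*p^3 - 36*sqrt(2)*p^2 + 22*p^2 - 132*p + 12*sqrt(2)*p - 72*sqrt(2)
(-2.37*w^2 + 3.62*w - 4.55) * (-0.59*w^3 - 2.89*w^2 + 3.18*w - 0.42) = 1.3983*w^5 + 4.7135*w^4 - 15.3139*w^3 + 25.6565*w^2 - 15.9894*w + 1.911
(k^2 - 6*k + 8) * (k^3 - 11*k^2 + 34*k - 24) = k^5 - 17*k^4 + 108*k^3 - 316*k^2 + 416*k - 192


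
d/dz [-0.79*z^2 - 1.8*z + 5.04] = -1.58*z - 1.8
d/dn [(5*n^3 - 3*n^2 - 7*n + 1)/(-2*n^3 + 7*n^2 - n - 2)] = (29*n^4 - 38*n^3 + 28*n^2 - 2*n + 15)/(4*n^6 - 28*n^5 + 53*n^4 - 6*n^3 - 27*n^2 + 4*n + 4)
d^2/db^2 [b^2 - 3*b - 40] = 2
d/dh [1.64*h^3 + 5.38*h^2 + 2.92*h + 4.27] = 4.92*h^2 + 10.76*h + 2.92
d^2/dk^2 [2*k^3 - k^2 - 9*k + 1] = 12*k - 2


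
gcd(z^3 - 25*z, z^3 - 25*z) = z^3 - 25*z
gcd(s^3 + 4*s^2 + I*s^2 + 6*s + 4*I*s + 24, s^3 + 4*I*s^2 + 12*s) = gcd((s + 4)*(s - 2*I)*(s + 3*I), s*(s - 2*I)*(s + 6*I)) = s - 2*I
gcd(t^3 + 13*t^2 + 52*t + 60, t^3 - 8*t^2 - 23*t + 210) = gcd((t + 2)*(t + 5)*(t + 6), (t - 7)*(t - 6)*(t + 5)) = t + 5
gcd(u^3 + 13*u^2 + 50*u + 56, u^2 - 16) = u + 4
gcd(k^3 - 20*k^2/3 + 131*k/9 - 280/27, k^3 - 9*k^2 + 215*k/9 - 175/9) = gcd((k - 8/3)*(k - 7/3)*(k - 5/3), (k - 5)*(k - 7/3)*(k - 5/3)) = k^2 - 4*k + 35/9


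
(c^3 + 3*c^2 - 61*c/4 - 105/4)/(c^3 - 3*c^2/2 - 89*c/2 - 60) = (c - 7/2)/(c - 8)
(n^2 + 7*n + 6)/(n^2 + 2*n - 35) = (n^2 + 7*n + 6)/(n^2 + 2*n - 35)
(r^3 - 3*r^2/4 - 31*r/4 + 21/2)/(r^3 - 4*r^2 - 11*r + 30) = (r - 7/4)/(r - 5)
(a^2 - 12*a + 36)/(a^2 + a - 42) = (a - 6)/(a + 7)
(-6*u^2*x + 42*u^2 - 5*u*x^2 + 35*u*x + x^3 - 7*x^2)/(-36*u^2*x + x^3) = (u*x - 7*u + x^2 - 7*x)/(x*(6*u + x))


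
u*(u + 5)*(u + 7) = u^3 + 12*u^2 + 35*u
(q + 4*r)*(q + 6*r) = q^2 + 10*q*r + 24*r^2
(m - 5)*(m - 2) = m^2 - 7*m + 10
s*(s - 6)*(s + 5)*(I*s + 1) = I*s^4 + s^3 - I*s^3 - s^2 - 30*I*s^2 - 30*s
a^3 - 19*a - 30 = (a - 5)*(a + 2)*(a + 3)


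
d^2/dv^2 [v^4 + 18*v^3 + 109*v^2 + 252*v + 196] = 12*v^2 + 108*v + 218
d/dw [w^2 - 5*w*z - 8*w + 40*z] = 2*w - 5*z - 8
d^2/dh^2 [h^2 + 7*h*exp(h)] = 7*h*exp(h) + 14*exp(h) + 2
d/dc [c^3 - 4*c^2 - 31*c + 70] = 3*c^2 - 8*c - 31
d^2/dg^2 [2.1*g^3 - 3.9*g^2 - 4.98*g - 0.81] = 12.6*g - 7.8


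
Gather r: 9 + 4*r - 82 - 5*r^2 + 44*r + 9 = -5*r^2 + 48*r - 64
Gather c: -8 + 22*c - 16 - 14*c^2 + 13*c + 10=-14*c^2 + 35*c - 14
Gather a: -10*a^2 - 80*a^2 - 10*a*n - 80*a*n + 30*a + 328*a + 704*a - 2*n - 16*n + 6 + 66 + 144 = -90*a^2 + a*(1062 - 90*n) - 18*n + 216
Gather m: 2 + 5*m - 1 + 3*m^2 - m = 3*m^2 + 4*m + 1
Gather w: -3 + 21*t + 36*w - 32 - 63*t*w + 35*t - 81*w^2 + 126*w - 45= 56*t - 81*w^2 + w*(162 - 63*t) - 80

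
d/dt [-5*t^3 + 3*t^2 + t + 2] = -15*t^2 + 6*t + 1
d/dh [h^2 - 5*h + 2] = 2*h - 5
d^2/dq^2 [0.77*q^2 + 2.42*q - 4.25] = 1.54000000000000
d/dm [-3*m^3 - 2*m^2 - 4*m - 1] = -9*m^2 - 4*m - 4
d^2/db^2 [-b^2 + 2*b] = -2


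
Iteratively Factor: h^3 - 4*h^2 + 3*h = (h)*(h^2 - 4*h + 3) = h*(h - 1)*(h - 3)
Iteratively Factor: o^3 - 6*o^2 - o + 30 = (o + 2)*(o^2 - 8*o + 15) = (o - 3)*(o + 2)*(o - 5)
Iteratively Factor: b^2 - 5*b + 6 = (b - 2)*(b - 3)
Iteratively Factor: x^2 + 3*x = (x + 3)*(x)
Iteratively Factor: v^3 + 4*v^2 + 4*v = (v + 2)*(v^2 + 2*v) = v*(v + 2)*(v + 2)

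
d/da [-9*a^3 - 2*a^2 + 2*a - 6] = -27*a^2 - 4*a + 2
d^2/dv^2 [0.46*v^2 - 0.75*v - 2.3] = 0.920000000000000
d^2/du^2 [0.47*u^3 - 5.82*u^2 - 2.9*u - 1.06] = 2.82*u - 11.64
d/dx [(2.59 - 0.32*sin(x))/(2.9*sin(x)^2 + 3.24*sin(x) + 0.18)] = (0.928*sin(x)^2 - 15.022*sin(x) - 8.4492)*cos(x)/(8.41*sin(x)^4 + 18.792*sin(x)^3 + 11.5416*sin(x)^2 + 1.1664*sin(x) + 0.0324)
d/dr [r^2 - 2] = 2*r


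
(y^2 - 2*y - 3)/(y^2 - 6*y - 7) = (y - 3)/(y - 7)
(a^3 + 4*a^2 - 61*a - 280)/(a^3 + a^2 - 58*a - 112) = (a + 5)/(a + 2)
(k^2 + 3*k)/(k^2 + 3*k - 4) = k*(k + 3)/(k^2 + 3*k - 4)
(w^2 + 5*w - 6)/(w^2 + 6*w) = (w - 1)/w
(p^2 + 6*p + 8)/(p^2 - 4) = (p + 4)/(p - 2)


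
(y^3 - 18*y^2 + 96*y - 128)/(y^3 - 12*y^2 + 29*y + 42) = (y^3 - 18*y^2 + 96*y - 128)/(y^3 - 12*y^2 + 29*y + 42)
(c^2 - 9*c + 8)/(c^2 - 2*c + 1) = (c - 8)/(c - 1)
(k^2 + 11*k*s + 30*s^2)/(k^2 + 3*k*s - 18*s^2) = (-k - 5*s)/(-k + 3*s)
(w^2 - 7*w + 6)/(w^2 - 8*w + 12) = (w - 1)/(w - 2)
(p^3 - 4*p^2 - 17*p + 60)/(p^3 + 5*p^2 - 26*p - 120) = (p - 3)/(p + 6)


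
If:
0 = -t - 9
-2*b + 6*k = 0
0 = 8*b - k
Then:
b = 0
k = 0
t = -9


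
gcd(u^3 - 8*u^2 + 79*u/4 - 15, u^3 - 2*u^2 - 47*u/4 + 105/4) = u - 5/2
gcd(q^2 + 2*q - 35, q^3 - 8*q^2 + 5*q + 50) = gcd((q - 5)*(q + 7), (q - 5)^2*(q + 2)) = q - 5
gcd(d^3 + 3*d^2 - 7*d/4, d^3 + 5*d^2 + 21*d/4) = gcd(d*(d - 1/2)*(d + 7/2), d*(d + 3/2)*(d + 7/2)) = d^2 + 7*d/2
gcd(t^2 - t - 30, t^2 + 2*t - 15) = t + 5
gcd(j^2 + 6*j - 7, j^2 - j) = j - 1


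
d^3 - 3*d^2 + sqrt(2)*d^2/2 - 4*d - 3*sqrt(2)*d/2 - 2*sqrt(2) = (d - 4)*(d + 1)*(d + sqrt(2)/2)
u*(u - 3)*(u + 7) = u^3 + 4*u^2 - 21*u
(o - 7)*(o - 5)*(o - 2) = o^3 - 14*o^2 + 59*o - 70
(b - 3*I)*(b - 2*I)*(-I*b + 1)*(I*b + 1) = b^4 - 5*I*b^3 - 5*b^2 - 5*I*b - 6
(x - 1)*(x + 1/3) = x^2 - 2*x/3 - 1/3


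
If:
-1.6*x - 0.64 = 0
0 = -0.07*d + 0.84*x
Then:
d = -4.80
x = -0.40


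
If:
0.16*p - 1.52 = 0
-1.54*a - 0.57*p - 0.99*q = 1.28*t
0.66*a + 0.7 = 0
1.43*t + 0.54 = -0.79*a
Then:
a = -1.06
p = 9.50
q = -4.09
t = 0.21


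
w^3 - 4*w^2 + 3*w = w*(w - 3)*(w - 1)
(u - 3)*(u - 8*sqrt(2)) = u^2 - 8*sqrt(2)*u - 3*u + 24*sqrt(2)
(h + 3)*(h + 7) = h^2 + 10*h + 21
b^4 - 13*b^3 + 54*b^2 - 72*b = b*(b - 6)*(b - 4)*(b - 3)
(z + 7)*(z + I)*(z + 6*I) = z^3 + 7*z^2 + 7*I*z^2 - 6*z + 49*I*z - 42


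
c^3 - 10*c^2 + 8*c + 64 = (c - 8)*(c - 4)*(c + 2)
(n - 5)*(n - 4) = n^2 - 9*n + 20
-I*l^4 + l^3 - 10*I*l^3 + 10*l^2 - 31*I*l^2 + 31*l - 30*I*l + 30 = (l + 2)*(l + 3)*(l + 5)*(-I*l + 1)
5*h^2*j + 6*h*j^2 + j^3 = j*(h + j)*(5*h + j)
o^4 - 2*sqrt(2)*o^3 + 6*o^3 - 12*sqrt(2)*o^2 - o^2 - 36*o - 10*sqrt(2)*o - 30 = (o + 1)*(o + 5)*(o - 3*sqrt(2))*(o + sqrt(2))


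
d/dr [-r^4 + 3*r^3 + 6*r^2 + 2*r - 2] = -4*r^3 + 9*r^2 + 12*r + 2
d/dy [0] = 0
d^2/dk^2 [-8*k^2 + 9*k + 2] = -16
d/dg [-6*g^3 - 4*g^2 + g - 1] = -18*g^2 - 8*g + 1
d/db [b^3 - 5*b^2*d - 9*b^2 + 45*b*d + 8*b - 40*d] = 3*b^2 - 10*b*d - 18*b + 45*d + 8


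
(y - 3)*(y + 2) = y^2 - y - 6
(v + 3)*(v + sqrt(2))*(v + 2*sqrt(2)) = v^3 + 3*v^2 + 3*sqrt(2)*v^2 + 4*v + 9*sqrt(2)*v + 12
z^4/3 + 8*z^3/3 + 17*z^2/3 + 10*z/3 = z*(z/3 + 1/3)*(z + 2)*(z + 5)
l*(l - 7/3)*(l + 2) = l^3 - l^2/3 - 14*l/3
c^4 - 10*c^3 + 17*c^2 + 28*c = c*(c - 7)*(c - 4)*(c + 1)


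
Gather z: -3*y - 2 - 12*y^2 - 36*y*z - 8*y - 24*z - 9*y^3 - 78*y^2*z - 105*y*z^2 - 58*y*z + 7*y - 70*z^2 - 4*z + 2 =-9*y^3 - 12*y^2 - 4*y + z^2*(-105*y - 70) + z*(-78*y^2 - 94*y - 28)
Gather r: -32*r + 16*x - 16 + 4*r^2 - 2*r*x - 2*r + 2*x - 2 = 4*r^2 + r*(-2*x - 34) + 18*x - 18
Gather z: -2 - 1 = -3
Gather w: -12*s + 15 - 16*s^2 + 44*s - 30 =-16*s^2 + 32*s - 15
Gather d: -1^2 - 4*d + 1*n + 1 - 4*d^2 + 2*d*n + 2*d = -4*d^2 + d*(2*n - 2) + n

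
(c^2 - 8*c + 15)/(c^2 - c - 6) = (c - 5)/(c + 2)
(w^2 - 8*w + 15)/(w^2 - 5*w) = (w - 3)/w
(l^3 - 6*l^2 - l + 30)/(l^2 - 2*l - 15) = (l^2 - l - 6)/(l + 3)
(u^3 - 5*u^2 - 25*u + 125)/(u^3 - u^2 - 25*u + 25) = (u - 5)/(u - 1)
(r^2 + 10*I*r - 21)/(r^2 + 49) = (r + 3*I)/(r - 7*I)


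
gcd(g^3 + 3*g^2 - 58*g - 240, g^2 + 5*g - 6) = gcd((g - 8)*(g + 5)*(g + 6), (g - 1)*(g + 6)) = g + 6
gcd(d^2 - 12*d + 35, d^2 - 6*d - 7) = d - 7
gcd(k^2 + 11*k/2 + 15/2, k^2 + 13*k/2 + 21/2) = k + 3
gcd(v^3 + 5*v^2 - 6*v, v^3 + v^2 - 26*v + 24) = v^2 + 5*v - 6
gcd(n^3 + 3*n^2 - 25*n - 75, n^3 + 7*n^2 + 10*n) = n + 5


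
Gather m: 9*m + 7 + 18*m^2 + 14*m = 18*m^2 + 23*m + 7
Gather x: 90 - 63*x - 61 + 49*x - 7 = 22 - 14*x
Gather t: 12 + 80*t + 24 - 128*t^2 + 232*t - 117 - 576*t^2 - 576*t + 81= -704*t^2 - 264*t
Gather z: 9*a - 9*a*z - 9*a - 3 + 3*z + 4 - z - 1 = z*(2 - 9*a)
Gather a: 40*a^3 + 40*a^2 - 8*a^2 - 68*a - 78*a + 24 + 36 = 40*a^3 + 32*a^2 - 146*a + 60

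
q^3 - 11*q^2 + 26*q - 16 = (q - 8)*(q - 2)*(q - 1)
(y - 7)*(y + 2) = y^2 - 5*y - 14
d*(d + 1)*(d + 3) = d^3 + 4*d^2 + 3*d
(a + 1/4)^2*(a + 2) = a^3 + 5*a^2/2 + 17*a/16 + 1/8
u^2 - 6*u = u*(u - 6)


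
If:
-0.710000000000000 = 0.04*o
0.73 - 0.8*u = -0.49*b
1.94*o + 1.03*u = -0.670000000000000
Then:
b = 52.03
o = -17.75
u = 32.78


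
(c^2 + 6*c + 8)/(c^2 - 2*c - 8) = (c + 4)/(c - 4)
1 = 1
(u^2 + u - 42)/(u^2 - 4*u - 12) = (u + 7)/(u + 2)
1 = 1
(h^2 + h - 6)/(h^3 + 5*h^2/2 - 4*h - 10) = 2*(h + 3)/(2*h^2 + 9*h + 10)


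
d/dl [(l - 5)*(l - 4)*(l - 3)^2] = 4*l^3 - 45*l^2 + 166*l - 201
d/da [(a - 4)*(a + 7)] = 2*a + 3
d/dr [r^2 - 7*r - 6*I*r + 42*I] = 2*r - 7 - 6*I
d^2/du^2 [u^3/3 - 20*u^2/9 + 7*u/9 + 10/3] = 2*u - 40/9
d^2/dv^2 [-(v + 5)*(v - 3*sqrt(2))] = -2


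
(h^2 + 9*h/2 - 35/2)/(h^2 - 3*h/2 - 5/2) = (h + 7)/(h + 1)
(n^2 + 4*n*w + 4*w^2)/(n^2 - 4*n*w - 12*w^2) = (-n - 2*w)/(-n + 6*w)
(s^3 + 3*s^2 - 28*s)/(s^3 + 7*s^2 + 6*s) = (s^2 + 3*s - 28)/(s^2 + 7*s + 6)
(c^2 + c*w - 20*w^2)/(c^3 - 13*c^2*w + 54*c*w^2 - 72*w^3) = (c + 5*w)/(c^2 - 9*c*w + 18*w^2)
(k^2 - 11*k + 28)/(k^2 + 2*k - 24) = (k - 7)/(k + 6)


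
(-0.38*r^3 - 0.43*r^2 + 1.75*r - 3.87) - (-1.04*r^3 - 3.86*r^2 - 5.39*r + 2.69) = 0.66*r^3 + 3.43*r^2 + 7.14*r - 6.56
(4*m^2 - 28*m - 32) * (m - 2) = 4*m^3 - 36*m^2 + 24*m + 64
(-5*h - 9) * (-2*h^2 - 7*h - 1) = 10*h^3 + 53*h^2 + 68*h + 9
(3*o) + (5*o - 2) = 8*o - 2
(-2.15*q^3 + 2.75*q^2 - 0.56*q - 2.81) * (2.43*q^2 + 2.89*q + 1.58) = -5.2245*q^5 + 0.469*q^4 + 3.1897*q^3 - 4.1017*q^2 - 9.0057*q - 4.4398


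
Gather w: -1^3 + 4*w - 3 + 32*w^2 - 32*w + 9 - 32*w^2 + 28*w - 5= 0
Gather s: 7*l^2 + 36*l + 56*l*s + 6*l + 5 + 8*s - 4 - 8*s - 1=7*l^2 + 56*l*s + 42*l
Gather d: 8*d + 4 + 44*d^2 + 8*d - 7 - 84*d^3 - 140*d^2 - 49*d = -84*d^3 - 96*d^2 - 33*d - 3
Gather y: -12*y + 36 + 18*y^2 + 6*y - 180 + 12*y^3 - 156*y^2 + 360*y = 12*y^3 - 138*y^2 + 354*y - 144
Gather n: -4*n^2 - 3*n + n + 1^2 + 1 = -4*n^2 - 2*n + 2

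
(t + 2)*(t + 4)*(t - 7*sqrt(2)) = t^3 - 7*sqrt(2)*t^2 + 6*t^2 - 42*sqrt(2)*t + 8*t - 56*sqrt(2)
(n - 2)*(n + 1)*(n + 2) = n^3 + n^2 - 4*n - 4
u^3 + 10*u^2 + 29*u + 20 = (u + 1)*(u + 4)*(u + 5)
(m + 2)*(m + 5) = m^2 + 7*m + 10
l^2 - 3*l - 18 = (l - 6)*(l + 3)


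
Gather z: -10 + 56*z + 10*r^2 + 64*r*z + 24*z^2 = 10*r^2 + 24*z^2 + z*(64*r + 56) - 10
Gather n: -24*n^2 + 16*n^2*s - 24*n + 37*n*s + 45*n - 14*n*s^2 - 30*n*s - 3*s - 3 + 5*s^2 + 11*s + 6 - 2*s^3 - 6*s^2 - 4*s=n^2*(16*s - 24) + n*(-14*s^2 + 7*s + 21) - 2*s^3 - s^2 + 4*s + 3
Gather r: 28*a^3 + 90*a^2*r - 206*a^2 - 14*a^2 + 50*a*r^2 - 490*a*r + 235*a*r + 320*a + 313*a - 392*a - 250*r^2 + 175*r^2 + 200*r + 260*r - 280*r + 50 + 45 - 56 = 28*a^3 - 220*a^2 + 241*a + r^2*(50*a - 75) + r*(90*a^2 - 255*a + 180) + 39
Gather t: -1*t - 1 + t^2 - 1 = t^2 - t - 2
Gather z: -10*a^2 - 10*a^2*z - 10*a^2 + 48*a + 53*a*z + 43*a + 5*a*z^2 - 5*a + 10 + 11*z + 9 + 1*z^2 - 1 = -20*a^2 + 86*a + z^2*(5*a + 1) + z*(-10*a^2 + 53*a + 11) + 18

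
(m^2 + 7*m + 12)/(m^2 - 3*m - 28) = (m + 3)/(m - 7)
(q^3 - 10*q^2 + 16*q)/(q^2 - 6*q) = (q^2 - 10*q + 16)/(q - 6)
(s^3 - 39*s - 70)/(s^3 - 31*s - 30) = (-s^3 + 39*s + 70)/(-s^3 + 31*s + 30)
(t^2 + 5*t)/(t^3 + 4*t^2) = (t + 5)/(t*(t + 4))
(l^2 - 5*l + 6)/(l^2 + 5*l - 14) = (l - 3)/(l + 7)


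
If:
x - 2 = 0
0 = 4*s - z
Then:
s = z/4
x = 2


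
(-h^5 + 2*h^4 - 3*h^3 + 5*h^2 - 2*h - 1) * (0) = 0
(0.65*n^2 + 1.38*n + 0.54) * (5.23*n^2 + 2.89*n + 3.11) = 3.3995*n^4 + 9.0959*n^3 + 8.8339*n^2 + 5.8524*n + 1.6794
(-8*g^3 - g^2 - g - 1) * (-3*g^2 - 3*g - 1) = 24*g^5 + 27*g^4 + 14*g^3 + 7*g^2 + 4*g + 1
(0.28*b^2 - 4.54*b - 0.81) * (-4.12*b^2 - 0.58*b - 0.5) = -1.1536*b^4 + 18.5424*b^3 + 5.8304*b^2 + 2.7398*b + 0.405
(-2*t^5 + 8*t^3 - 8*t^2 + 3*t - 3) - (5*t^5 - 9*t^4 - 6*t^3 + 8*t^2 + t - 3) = -7*t^5 + 9*t^4 + 14*t^3 - 16*t^2 + 2*t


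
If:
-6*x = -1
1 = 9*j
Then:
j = 1/9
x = 1/6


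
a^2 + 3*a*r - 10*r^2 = (a - 2*r)*(a + 5*r)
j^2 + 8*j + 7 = (j + 1)*(j + 7)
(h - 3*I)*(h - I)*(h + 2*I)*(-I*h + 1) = -I*h^4 - h^3 - 7*I*h^2 - h - 6*I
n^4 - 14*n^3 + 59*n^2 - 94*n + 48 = (n - 8)*(n - 3)*(n - 2)*(n - 1)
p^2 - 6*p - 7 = (p - 7)*(p + 1)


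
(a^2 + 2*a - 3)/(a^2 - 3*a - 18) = (a - 1)/(a - 6)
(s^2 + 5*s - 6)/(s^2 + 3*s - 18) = (s - 1)/(s - 3)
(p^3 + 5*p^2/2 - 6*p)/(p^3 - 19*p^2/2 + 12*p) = (p + 4)/(p - 8)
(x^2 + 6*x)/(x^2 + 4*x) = (x + 6)/(x + 4)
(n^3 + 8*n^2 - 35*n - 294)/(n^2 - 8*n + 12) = (n^2 + 14*n + 49)/(n - 2)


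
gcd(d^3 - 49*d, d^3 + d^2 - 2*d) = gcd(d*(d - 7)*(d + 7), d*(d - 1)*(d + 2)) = d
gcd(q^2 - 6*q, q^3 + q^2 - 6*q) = q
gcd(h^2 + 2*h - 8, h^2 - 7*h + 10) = h - 2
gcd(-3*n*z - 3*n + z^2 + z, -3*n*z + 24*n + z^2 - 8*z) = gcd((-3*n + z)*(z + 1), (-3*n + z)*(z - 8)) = -3*n + z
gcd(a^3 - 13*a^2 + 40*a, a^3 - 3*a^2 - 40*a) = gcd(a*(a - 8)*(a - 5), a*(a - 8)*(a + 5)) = a^2 - 8*a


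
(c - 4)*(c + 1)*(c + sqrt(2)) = c^3 - 3*c^2 + sqrt(2)*c^2 - 3*sqrt(2)*c - 4*c - 4*sqrt(2)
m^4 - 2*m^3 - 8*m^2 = m^2*(m - 4)*(m + 2)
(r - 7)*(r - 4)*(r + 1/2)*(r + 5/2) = r^4 - 8*r^3 - 15*r^2/4 + 281*r/4 + 35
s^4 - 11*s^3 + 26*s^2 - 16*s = s*(s - 8)*(s - 2)*(s - 1)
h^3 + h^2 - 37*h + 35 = (h - 5)*(h - 1)*(h + 7)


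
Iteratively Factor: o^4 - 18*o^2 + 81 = (o - 3)*(o^3 + 3*o^2 - 9*o - 27) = (o - 3)^2*(o^2 + 6*o + 9) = (o - 3)^2*(o + 3)*(o + 3)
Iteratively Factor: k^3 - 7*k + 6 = (k + 3)*(k^2 - 3*k + 2) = (k - 1)*(k + 3)*(k - 2)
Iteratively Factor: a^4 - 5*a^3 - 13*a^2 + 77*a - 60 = (a - 5)*(a^3 - 13*a + 12) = (a - 5)*(a + 4)*(a^2 - 4*a + 3) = (a - 5)*(a - 1)*(a + 4)*(a - 3)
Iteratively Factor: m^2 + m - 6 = (m + 3)*(m - 2)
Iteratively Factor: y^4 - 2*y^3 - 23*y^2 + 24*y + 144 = (y + 3)*(y^3 - 5*y^2 - 8*y + 48) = (y - 4)*(y + 3)*(y^2 - y - 12) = (y - 4)^2*(y + 3)*(y + 3)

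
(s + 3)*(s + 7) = s^2 + 10*s + 21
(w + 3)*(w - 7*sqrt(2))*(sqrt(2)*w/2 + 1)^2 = w^4/2 - 5*sqrt(2)*w^3/2 + 3*w^3/2 - 13*w^2 - 15*sqrt(2)*w^2/2 - 39*w - 7*sqrt(2)*w - 21*sqrt(2)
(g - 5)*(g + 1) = g^2 - 4*g - 5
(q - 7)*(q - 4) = q^2 - 11*q + 28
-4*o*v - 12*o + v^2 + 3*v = (-4*o + v)*(v + 3)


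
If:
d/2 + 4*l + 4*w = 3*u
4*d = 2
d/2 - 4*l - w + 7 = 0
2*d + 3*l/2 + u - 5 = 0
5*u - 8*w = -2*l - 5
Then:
No Solution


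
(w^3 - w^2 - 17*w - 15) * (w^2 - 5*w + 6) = w^5 - 6*w^4 - 6*w^3 + 64*w^2 - 27*w - 90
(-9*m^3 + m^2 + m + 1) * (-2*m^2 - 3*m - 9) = 18*m^5 + 25*m^4 + 76*m^3 - 14*m^2 - 12*m - 9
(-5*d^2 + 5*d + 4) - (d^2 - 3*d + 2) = -6*d^2 + 8*d + 2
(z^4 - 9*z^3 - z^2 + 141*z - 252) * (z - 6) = z^5 - 15*z^4 + 53*z^3 + 147*z^2 - 1098*z + 1512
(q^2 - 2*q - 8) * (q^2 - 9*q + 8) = q^4 - 11*q^3 + 18*q^2 + 56*q - 64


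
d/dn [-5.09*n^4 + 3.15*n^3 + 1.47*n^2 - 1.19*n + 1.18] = -20.36*n^3 + 9.45*n^2 + 2.94*n - 1.19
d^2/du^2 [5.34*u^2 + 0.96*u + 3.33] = 10.6800000000000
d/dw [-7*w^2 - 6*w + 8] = -14*w - 6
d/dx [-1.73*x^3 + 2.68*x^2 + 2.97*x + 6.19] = -5.19*x^2 + 5.36*x + 2.97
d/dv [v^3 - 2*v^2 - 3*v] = 3*v^2 - 4*v - 3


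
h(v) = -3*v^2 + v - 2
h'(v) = 1 - 6*v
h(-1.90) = -14.73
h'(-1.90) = 12.40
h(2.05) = -12.56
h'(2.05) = -11.30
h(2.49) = -18.11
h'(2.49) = -13.94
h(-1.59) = -11.17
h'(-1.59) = 10.54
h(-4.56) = -68.94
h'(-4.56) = 28.36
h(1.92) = -11.14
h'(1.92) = -10.52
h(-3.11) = -34.13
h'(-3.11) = 19.66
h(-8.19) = -211.42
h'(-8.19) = 50.14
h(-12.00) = -446.00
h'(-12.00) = 73.00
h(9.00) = -236.00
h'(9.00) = -53.00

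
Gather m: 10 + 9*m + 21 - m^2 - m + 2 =-m^2 + 8*m + 33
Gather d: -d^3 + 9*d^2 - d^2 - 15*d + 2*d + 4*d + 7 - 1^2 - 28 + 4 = -d^3 + 8*d^2 - 9*d - 18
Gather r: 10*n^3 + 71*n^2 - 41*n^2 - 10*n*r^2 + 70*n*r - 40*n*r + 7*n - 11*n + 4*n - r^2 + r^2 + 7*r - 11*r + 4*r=10*n^3 + 30*n^2 - 10*n*r^2 + 30*n*r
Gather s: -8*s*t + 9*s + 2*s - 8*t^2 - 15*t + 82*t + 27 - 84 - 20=s*(11 - 8*t) - 8*t^2 + 67*t - 77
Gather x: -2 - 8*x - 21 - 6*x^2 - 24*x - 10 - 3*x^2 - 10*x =-9*x^2 - 42*x - 33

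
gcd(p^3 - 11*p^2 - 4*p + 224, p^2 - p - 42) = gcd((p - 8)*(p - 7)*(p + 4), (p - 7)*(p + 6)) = p - 7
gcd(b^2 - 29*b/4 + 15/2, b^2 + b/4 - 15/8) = b - 5/4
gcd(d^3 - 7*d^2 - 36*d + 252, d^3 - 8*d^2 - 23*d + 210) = d^2 - 13*d + 42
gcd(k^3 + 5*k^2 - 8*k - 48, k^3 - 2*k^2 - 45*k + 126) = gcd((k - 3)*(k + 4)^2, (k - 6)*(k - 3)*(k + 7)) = k - 3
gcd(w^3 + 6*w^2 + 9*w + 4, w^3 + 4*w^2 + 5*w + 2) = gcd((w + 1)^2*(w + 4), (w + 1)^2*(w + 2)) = w^2 + 2*w + 1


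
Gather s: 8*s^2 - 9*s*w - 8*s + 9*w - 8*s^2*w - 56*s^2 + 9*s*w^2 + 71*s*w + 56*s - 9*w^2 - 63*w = s^2*(-8*w - 48) + s*(9*w^2 + 62*w + 48) - 9*w^2 - 54*w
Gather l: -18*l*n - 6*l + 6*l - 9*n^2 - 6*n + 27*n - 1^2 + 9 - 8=-18*l*n - 9*n^2 + 21*n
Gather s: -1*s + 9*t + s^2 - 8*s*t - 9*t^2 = s^2 + s*(-8*t - 1) - 9*t^2 + 9*t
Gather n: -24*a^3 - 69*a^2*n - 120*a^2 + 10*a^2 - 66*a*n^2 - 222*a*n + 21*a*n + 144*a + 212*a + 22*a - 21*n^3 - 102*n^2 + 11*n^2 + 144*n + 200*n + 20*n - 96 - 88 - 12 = -24*a^3 - 110*a^2 + 378*a - 21*n^3 + n^2*(-66*a - 91) + n*(-69*a^2 - 201*a + 364) - 196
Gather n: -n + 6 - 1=5 - n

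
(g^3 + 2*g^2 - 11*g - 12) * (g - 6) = g^4 - 4*g^3 - 23*g^2 + 54*g + 72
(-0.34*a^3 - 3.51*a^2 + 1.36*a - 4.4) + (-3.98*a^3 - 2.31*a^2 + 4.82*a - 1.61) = -4.32*a^3 - 5.82*a^2 + 6.18*a - 6.01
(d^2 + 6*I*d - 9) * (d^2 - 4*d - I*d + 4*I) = d^4 - 4*d^3 + 5*I*d^3 - 3*d^2 - 20*I*d^2 + 12*d + 9*I*d - 36*I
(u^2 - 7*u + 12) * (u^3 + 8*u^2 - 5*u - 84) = u^5 + u^4 - 49*u^3 + 47*u^2 + 528*u - 1008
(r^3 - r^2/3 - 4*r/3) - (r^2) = r^3 - 4*r^2/3 - 4*r/3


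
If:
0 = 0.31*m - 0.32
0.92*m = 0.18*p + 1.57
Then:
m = 1.03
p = -3.45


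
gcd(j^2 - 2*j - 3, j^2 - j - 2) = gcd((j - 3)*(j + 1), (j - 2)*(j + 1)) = j + 1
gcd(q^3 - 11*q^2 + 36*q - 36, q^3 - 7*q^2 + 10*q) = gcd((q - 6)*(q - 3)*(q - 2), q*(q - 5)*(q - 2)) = q - 2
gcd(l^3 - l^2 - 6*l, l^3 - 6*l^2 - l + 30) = l^2 - l - 6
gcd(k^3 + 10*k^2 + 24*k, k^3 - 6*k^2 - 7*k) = k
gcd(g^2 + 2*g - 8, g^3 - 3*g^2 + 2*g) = g - 2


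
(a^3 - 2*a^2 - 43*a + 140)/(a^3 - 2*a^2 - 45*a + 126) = (a^2 - 9*a + 20)/(a^2 - 9*a + 18)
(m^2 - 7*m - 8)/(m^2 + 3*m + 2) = (m - 8)/(m + 2)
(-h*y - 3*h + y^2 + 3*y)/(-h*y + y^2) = (y + 3)/y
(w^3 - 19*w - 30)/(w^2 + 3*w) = w - 3 - 10/w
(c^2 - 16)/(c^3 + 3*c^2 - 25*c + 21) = (c^2 - 16)/(c^3 + 3*c^2 - 25*c + 21)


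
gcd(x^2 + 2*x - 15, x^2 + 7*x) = 1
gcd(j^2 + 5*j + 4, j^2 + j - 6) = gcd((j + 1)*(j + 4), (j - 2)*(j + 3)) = 1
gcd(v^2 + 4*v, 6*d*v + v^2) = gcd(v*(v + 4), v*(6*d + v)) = v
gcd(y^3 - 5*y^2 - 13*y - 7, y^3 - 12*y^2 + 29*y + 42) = y^2 - 6*y - 7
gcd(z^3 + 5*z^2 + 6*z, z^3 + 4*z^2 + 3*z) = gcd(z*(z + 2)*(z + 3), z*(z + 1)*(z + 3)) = z^2 + 3*z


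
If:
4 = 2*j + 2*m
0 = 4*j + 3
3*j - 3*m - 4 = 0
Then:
No Solution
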